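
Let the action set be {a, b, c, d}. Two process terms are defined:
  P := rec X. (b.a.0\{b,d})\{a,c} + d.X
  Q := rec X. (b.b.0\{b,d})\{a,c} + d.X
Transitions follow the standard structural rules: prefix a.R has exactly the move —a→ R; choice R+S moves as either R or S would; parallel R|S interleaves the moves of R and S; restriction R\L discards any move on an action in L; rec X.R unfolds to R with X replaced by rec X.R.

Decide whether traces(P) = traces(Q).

P's transition system — 2 states:
  s0 = rec X. (b.a.0\{b,d})\{a,c} + d.X | —b→ s1, —d→ s0
  s1 = (a.0\{b,d})\{a,c} | ∅
Q's transition system — 3 states:
  t0 = rec X. (b.b.0\{b,d})\{a,c} + d.X | —b→ t1, —d→ t0
  t1 = (b.0\{b,d})\{a,c} | —b→ t2
  t2 = 0\{b,d}\{a,c} | ∅
Run σ = ⟨bb⟩ on Q: start {t0}
  [1] b ⇒ {t1}
  [2] b ⇒ {t2}
  — Q admits the full trace.
Run σ = ⟨bb⟩ on P: start {s0}
  [1] b ⇒ {s1}
  [2] b ⇒ ∅  — P cannot continue

traces(P) ≠ traces(Q) — witness ⟨bb⟩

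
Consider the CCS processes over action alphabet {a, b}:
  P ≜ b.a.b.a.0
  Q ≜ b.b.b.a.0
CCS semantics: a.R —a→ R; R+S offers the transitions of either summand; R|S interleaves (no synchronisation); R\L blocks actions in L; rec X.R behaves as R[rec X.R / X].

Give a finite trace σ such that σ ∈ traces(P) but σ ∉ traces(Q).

Reachable graph of P (5 states):
  m0 = b.a.b.a.0 | ··b··> m1
  m1 = a.b.a.0 | ··a··> m2
  m2 = b.a.0 | ··b··> m3
  m3 = a.0 | ··a··> m4
  m4 = 0 | deadlocked
Reachable graph of Q (5 states):
  n0 = b.b.b.a.0 | ··b··> n1
  n1 = b.b.a.0 | ··b··> n2
  n2 = b.a.0 | ··b··> n3
  n3 = a.0 | ··a··> n4
  n4 = 0 | deadlocked
Executing ba from P (initial set {m0}):
  after b @ step 1: {m1}
  after a @ step 2: {m2}
  ✓ P
Executing ba from Q (initial set {n0}):
  after b @ step 1: {n1}
  after a @ step 2: no successor for Q

ba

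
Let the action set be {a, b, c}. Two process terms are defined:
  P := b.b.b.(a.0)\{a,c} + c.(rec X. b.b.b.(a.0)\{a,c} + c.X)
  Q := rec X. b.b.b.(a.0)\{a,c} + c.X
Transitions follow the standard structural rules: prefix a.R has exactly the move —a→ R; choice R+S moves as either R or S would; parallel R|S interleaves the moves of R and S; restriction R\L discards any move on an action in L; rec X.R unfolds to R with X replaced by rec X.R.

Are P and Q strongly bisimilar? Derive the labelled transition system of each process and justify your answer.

bisimilar

Reachable graph of P (5 states):
  p0 = b.b.b.(a.0)\{a,c} + c.(rec X. b.b.b.(a.0)\{a,c} + c.X) → —b→ p1, —c→ p2
  p1 = b.b.(a.0)\{a,c} → —b→ p3
  p2 = rec X. b.b.b.(a.0)\{a,c} + c.X → —b→ p1, —c→ p2
  p3 = b.(a.0)\{a,c} → —b→ p4
  p4 = (a.0)\{a,c} → deadlocked
Reachable graph of Q (4 states):
  q0 = rec X. b.b.b.(a.0)\{a,c} + c.X → —b→ q1, —c→ q0
  q1 = b.b.(a.0)\{a,c} → —b→ q2
  q2 = b.(a.0)\{a,c} → —b→ q3
  q3 = (a.0)\{a,c} → deadlocked
Bisimilarity quotient blocks:
  B0 = {p0, p2, q0}
  B1 = {p1, q1}
  B2 = {p3, q2}
  B3 = {p4, q3}
p0 ∈ B0, q0 ∈ B0 → same block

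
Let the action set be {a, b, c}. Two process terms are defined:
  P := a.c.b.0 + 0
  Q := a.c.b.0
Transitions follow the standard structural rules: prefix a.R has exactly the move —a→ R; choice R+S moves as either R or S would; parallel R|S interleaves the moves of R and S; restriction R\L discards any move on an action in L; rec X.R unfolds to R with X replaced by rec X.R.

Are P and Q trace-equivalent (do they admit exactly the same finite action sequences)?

traces(P) = traces(Q)

P's transition system — 4 states:
  m0 = a.c.b.0 + 0 ⊢ -a-> m1
  m1 = c.b.0 ⊢ -c-> m2
  m2 = b.0 ⊢ -b-> m3
  m3 = 0 ⊢ stopped
Q's transition system — 4 states:
  n0 = a.c.b.0 ⊢ -a-> n1
  n1 = c.b.0 ⊢ -c-> n2
  n2 = b.0 ⊢ -b-> n3
  n3 = 0 ⊢ stopped
Partition-refinement fixed point:
  B0 = {m0, n0}
  B1 = {m1, n1}
  B2 = {m2, n2}
  B3 = {m3, n3}
m0 ∈ B0, n0 ∈ B0 → same block
Bisimilar ⇒ trace-equivalent.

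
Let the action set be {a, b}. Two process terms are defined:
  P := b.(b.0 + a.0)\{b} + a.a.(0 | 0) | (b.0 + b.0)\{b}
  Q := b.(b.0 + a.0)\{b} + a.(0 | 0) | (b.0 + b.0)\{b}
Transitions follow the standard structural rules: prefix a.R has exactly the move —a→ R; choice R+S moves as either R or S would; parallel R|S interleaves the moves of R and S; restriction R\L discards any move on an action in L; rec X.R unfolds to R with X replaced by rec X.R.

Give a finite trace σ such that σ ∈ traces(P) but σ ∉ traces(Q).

LTS(P): 5 reachable states
  s0 = b.(b.0 + a.0)\{b} + a.a.(0 | 0) | (b.0 + b.0)\{b} :: =a=> s1, =b=> s2
  s1 = a.(0 | 0) | (b.0 + b.0)\{b} :: =a=> s3
  s2 = (b.0 + a.0)\{b} :: =a=> s4
  s3 = 0 | 0 | (b.0 + b.0)\{b} :: stopped
  s4 = 0\{b} :: stopped
LTS(Q): 4 reachable states
  t0 = b.(b.0 + a.0)\{b} + a.(0 | 0) | (b.0 + b.0)\{b} :: =a=> t1, =b=> t2
  t1 = 0 | 0 | (b.0 + b.0)\{b} :: stopped
  t2 = (b.0 + a.0)\{b} :: =a=> t3
  t3 = 0\{b} :: stopped
Executing aa from P (initial set {s0}):
  after a @ step 1: {s1}
  after a @ step 2: {s3}
  — P admits the full trace.
Executing aa from Q (initial set {t0}):
  after a @ step 1: {t1}
  after a @ step 2: no successor for Q

aa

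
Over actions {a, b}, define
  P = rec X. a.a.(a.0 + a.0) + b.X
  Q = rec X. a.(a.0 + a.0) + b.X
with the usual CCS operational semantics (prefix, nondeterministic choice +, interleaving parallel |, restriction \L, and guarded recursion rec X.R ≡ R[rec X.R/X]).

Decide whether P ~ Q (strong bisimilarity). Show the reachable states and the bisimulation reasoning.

LTS(P): 4 reachable states
  m0 = rec X. a.a.(a.0 + a.0) + b.X → -a-> m1, -b-> m0
  m1 = a.(a.0 + a.0) → -a-> m2
  m2 = a.0 + a.0 → -a-> m3
  m3 = 0 → stopped
LTS(Q): 3 reachable states
  n0 = rec X. a.(a.0 + a.0) + b.X → -a-> n1, -b-> n0
  n1 = a.0 + a.0 → -a-> n2
  n2 = 0 → stopped
Partition-refinement fixed point:
  B0 = {m0}
  B1 = {m1}
  B2 = {m2, n1}
  B3 = {m3, n2}
  B4 = {n0}
m0 ∈ B0, n0 ∈ B4 → different blocks

not bisimilar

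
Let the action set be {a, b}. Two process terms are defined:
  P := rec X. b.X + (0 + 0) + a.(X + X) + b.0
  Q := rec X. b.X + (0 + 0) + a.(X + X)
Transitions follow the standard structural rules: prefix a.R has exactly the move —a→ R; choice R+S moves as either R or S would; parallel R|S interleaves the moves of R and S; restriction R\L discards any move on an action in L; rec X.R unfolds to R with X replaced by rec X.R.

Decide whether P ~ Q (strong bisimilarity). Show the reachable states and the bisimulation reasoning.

Reachable graph of P (3 states):
  u0 = rec X. b.X + (0 + 0) + a.(X + X) + b.0 has moves ··a··> u1, ··b··> u0, ··b··> u2
  u1 = (rec X. b.X + (0 + 0) + a.(X + X) + b.0) + (rec X. b.X + (0 + 0) + a.(X + X) + b.0) has moves ··a··> u1, ··b··> u0, ··b··> u2
  u2 = 0 has moves (no moves)
Reachable graph of Q (2 states):
  v0 = rec X. b.X + (0 + 0) + a.(X + X) has moves ··a··> v1, ··b··> v0
  v1 = (rec X. b.X + (0 + 0) + a.(X + X)) + (rec X. b.X + (0 + 0) + a.(X + X)) has moves ··a··> v1, ··b··> v0
Partition-refinement fixed point:
  B0 = {u0, u1}
  B1 = {u2}
  B2 = {v0, v1}
u0 ∈ B0, v0 ∈ B2 → different blocks

P ≁ Q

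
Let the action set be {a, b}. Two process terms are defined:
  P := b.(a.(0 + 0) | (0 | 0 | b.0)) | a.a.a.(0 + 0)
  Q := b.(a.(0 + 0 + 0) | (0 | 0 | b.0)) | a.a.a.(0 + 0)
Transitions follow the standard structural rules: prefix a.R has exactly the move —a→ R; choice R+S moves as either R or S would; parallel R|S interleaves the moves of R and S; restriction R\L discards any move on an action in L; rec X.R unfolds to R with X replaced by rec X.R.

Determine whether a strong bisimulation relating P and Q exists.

LTS(P): 20 reachable states
  p0 = b.(a.(0 + 0) | (0 | 0 | b.0)) | a.a.a.(0 + 0) :: =a=> p1, =b=> p2
  p1 = b.(a.(0 + 0) | (0 | 0 | b.0)) | a.a.(0 + 0) :: =a=> p3, =b=> p4
  p2 = a.(0 + 0) | (0 | 0 | b.0) | a.a.a.(0 + 0) :: =a=> p4, =a=> p5, =b=> p6
  p3 = b.(a.(0 + 0) | (0 | 0 | b.0)) | a.(0 + 0) :: =a=> p7, =b=> p8
  p4 = a.(0 + 0) | (0 | 0 | b.0) | a.a.(0 + 0) :: =a=> p8, =a=> p9, =b=> p10
  p5 = (0 + 0) | (0 | 0 | b.0) | a.a.a.(0 + 0) :: =a=> p9, =b=> p11
  p6 = a.(0 + 0) | (0 | 0 | 0) | a.a.a.(0 + 0) :: =a=> p10, =a=> p11
  p7 = b.(a.(0 + 0) | (0 | 0 | b.0)) | (0 + 0) :: =b=> p12
  p8 = a.(0 + 0) | (0 | 0 | b.0) | a.(0 + 0) :: =a=> p12, =a=> p13, =b=> p14
  p9 = (0 + 0) | (0 | 0 | b.0) | a.a.(0 + 0) :: =a=> p13, =b=> p15
  p10 = a.(0 + 0) | (0 | 0 | 0) | a.a.(0 + 0) :: =a=> p14, =a=> p15
  p11 = (0 + 0) | (0 | 0 | 0) | a.a.a.(0 + 0) :: =a=> p15
  p12 = a.(0 + 0) | (0 | 0 | b.0) | (0 + 0) :: =a=> p16, =b=> p17
  p13 = (0 + 0) | (0 | 0 | b.0) | a.(0 + 0) :: =a=> p16, =b=> p18
  p14 = a.(0 + 0) | (0 | 0 | 0) | a.(0 + 0) :: =a=> p17, =a=> p18
  p15 = (0 + 0) | (0 | 0 | 0) | a.a.(0 + 0) :: =a=> p18
  p16 = (0 + 0) | (0 | 0 | b.0) | (0 + 0) :: =b=> p19
  p17 = a.(0 + 0) | (0 | 0 | 0) | (0 + 0) :: =a=> p19
  p18 = (0 + 0) | (0 | 0 | 0) | a.(0 + 0) :: =a=> p19
  p19 = (0 + 0) | (0 | 0 | 0) | (0 + 0) :: stopped
LTS(Q): 20 reachable states
  q0 = b.(a.(0 + 0 + 0) | (0 | 0 | b.0)) | a.a.a.(0 + 0) :: =a=> q1, =b=> q2
  q1 = b.(a.(0 + 0 + 0) | (0 | 0 | b.0)) | a.a.(0 + 0) :: =a=> q3, =b=> q4
  q2 = a.(0 + 0 + 0) | (0 | 0 | b.0) | a.a.a.(0 + 0) :: =a=> q4, =a=> q5, =b=> q6
  q3 = b.(a.(0 + 0 + 0) | (0 | 0 | b.0)) | a.(0 + 0) :: =a=> q7, =b=> q8
  q4 = a.(0 + 0 + 0) | (0 | 0 | b.0) | a.a.(0 + 0) :: =a=> q8, =a=> q9, =b=> q10
  q5 = (0 + 0 + 0) | (0 | 0 | b.0) | a.a.a.(0 + 0) :: =a=> q9, =b=> q11
  q6 = a.(0 + 0 + 0) | (0 | 0 | 0) | a.a.a.(0 + 0) :: =a=> q10, =a=> q11
  q7 = b.(a.(0 + 0 + 0) | (0 | 0 | b.0)) | (0 + 0) :: =b=> q12
  q8 = a.(0 + 0 + 0) | (0 | 0 | b.0) | a.(0 + 0) :: =a=> q12, =a=> q13, =b=> q14
  q9 = (0 + 0 + 0) | (0 | 0 | b.0) | a.a.(0 + 0) :: =a=> q13, =b=> q15
  q10 = a.(0 + 0 + 0) | (0 | 0 | 0) | a.a.(0 + 0) :: =a=> q14, =a=> q15
  q11 = (0 + 0 + 0) | (0 | 0 | 0) | a.a.a.(0 + 0) :: =a=> q15
  q12 = a.(0 + 0 + 0) | (0 | 0 | b.0) | (0 + 0) :: =a=> q16, =b=> q17
  q13 = (0 + 0 + 0) | (0 | 0 | b.0) | a.(0 + 0) :: =a=> q16, =b=> q18
  q14 = a.(0 + 0 + 0) | (0 | 0 | 0) | a.(0 + 0) :: =a=> q17, =a=> q18
  q15 = (0 + 0 + 0) | (0 | 0 | 0) | a.a.(0 + 0) :: =a=> q18
  q16 = (0 + 0 + 0) | (0 | 0 | b.0) | (0 + 0) :: =b=> q19
  q17 = a.(0 + 0 + 0) | (0 | 0 | 0) | (0 + 0) :: =a=> q19
  q18 = (0 + 0 + 0) | (0 | 0 | 0) | a.(0 + 0) :: =a=> q19
  q19 = (0 + 0 + 0) | (0 | 0 | 0) | (0 + 0) :: stopped
Coarsest stable partition (strong bisimilarity classes):
  B0 = {p0, q0}
  B1 = {p1, q1}
  B2 = {p4, p5, q4, q5}
  B3 = {p8, p9, q8, q9}
  B4 = {p14, p15, q14, q15}
  B5 = {p17, p18, q17, q18}
  B6 = {p19, q19}
  B7 = {p12, p13, q12, q13}
  B8 = {p16, q16}
  B9 = {p10, p11, q10, q11}
  B10 = {p3, q3}
  B11 = {p7, q7}
  B12 = {p2, q2}
  B13 = {p6, q6}
p0 ∈ B0, q0 ∈ B0 → same block

P ~ Q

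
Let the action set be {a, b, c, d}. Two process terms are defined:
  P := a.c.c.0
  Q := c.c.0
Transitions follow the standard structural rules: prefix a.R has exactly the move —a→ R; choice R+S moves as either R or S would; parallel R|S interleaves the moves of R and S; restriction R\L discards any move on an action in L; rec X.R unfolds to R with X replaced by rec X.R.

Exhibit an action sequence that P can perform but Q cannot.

LTS(P): 4 reachable states
  u0 = a.c.c.0 :: --a--▸ u1
  u1 = c.c.0 :: --c--▸ u2
  u2 = c.0 :: --c--▸ u3
  u3 = 0 :: (no moves)
LTS(Q): 3 reachable states
  v0 = c.c.0 :: --c--▸ v1
  v1 = c.0 :: --c--▸ v2
  v2 = 0 :: (no moves)
Trace ⟨a⟩ through P, begin at {u0}:
  [1] a ⇒ {u1}
  ✓ P
Trace ⟨a⟩ through Q, begin at {v0}:
  [1] a ⇒ no successor for Q

a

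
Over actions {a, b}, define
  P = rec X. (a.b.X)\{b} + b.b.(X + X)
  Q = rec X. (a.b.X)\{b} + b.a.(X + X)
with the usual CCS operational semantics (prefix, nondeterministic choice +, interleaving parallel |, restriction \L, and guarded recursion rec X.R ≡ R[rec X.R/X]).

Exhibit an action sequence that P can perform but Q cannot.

bb

LTS(P): 4 reachable states
  m0 = rec X. (a.b.X)\{b} + b.b.(X + X) ⊢ --a--▸ m1, --b--▸ m2
  m1 = (b.(rec X. (a.b.X)\{b} + b.b.(X + X)))\{b} ⊢ (no moves)
  m2 = b.((rec X. (a.b.X)\{b} + b.b.(X + X)) + (rec X. (a.b.X)\{b} + b.b.(X + X))) ⊢ --b--▸ m3
  m3 = (rec X. (a.b.X)\{b} + b.b.(X + X)) + (rec X. (a.b.X)\{b} + b.b.(X + X)) ⊢ --a--▸ m1, --b--▸ m2
LTS(Q): 4 reachable states
  n0 = rec X. (a.b.X)\{b} + b.a.(X + X) ⊢ --a--▸ n1, --b--▸ n2
  n1 = (b.(rec X. (a.b.X)\{b} + b.a.(X + X)))\{b} ⊢ (no moves)
  n2 = a.((rec X. (a.b.X)\{b} + b.a.(X + X)) + (rec X. (a.b.X)\{b} + b.a.(X + X))) ⊢ --a--▸ n3
  n3 = (rec X. (a.b.X)\{b} + b.a.(X + X)) + (rec X. (a.b.X)\{b} + b.a.(X + X)) ⊢ --a--▸ n1, --b--▸ n2
Trace ⟨bb⟩ through P, begin at {m0}:
  [1] b ⇒ {m2}
  [2] b ⇒ {m3}
  P completes σ.
Trace ⟨bb⟩ through Q, begin at {n0}:
  [1] b ⇒ {n2}
  [2] b ⇒ no successor for Q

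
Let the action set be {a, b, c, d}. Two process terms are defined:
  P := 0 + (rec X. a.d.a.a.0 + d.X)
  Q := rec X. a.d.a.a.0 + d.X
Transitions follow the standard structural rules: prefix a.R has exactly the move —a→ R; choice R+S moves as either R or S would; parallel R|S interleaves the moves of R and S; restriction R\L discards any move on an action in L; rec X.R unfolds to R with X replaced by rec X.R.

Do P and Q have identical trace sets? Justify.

P's transition system — 6 states:
  u0 = 0 + (rec X. a.d.a.a.0 + d.X) → -a-> u1, -d-> u2
  u1 = d.a.a.0 → -d-> u3
  u2 = rec X. a.d.a.a.0 + d.X → -a-> u1, -d-> u2
  u3 = a.a.0 → -a-> u4
  u4 = a.0 → -a-> u5
  u5 = 0 → ∅
Q's transition system — 5 states:
  v0 = rec X. a.d.a.a.0 + d.X → -a-> v1, -d-> v0
  v1 = d.a.a.0 → -d-> v2
  v2 = a.a.0 → -a-> v3
  v3 = a.0 → -a-> v4
  v4 = 0 → ∅
Bisimilarity quotient blocks:
  B0 = {u0, u2, v0}
  B1 = {u1, v1}
  B2 = {u3, v2}
  B3 = {u4, v3}
  B4 = {u5, v4}
u0 ∈ B0, v0 ∈ B0 → same block
Bisimilar ⇒ trace-equivalent.

trace-equivalent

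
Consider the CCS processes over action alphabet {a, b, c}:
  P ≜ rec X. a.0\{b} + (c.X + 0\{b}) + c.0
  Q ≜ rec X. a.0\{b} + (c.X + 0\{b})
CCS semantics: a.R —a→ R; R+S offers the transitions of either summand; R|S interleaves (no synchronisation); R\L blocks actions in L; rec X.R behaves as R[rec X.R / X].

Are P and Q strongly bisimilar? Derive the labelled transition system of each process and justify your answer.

Reachable graph of P (3 states):
  u0 = rec X. a.0\{b} + (c.X + 0\{b}) + c.0 has moves ··a··> u1, ··c··> u0, ··c··> u2
  u1 = 0\{b} has moves stopped
  u2 = 0 has moves stopped
Reachable graph of Q (2 states):
  v0 = rec X. a.0\{b} + (c.X + 0\{b}) has moves ··a··> v1, ··c··> v0
  v1 = 0\{b} has moves stopped
Bisimilarity quotient blocks:
  B0 = {u0}
  B1 = {u1, u2, v1}
  B2 = {v0}
u0 ∈ B0, v0 ∈ B2 → different blocks

not bisimilar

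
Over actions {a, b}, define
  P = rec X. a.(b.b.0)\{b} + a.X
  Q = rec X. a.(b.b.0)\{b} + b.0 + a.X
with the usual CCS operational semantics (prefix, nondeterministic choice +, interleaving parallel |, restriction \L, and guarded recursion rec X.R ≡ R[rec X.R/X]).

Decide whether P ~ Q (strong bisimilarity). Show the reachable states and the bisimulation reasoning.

Reachable graph of P (2 states):
  s0 = rec X. a.(b.b.0)\{b} + a.X ⊢ -a-> s0, -a-> s1
  s1 = (b.b.0)\{b} ⊢ ∅
Reachable graph of Q (3 states):
  t0 = rec X. a.(b.b.0)\{b} + b.0 + a.X ⊢ -a-> t0, -a-> t1, -b-> t2
  t1 = (b.b.0)\{b} ⊢ ∅
  t2 = 0 ⊢ ∅
Bisimilarity quotient blocks:
  B0 = {s0}
  B1 = {s1, t1, t2}
  B2 = {t0}
s0 ∈ B0, t0 ∈ B2 → different blocks

P ≁ Q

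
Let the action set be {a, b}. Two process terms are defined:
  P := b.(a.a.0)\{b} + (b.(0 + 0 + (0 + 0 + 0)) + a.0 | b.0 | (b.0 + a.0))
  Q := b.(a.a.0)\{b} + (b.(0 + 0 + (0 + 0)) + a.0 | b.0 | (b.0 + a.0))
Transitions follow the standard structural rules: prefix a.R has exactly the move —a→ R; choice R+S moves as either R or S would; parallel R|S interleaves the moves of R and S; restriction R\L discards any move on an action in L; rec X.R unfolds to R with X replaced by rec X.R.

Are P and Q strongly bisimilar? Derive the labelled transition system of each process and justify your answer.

Reachable graph of P (12 states):
  p0 = b.(a.a.0)\{b} + (b.(0 + 0 + (0 + 0 + 0)) + a.0 | b.0 | (b.0 + a.0)) has moves —a→ p1, —a→ p2, —b→ p2, —b→ p3, —b→ p4, —b→ p5
  p1 = 0 | b.0 | (b.0 + a.0) has moves —a→ p6, —b→ p6, —b→ p7
  p2 = a.0 | b.0 | 0 has moves —a→ p6, —b→ p8
  p3 = (a.a.0)\{b} has moves —a→ p9
  p4 = 0 + 0 + (0 + 0 + 0) has moves deadlocked
  p5 = a.0 | 0 | (b.0 + a.0) has moves —a→ p7, —a→ p8, —b→ p8
  p6 = 0 | b.0 | 0 has moves —b→ p10
  p7 = 0 | 0 | (b.0 + a.0) has moves —a→ p10, —b→ p10
  p8 = a.0 | 0 | 0 has moves —a→ p10
  p9 = (a.0)\{b} has moves —a→ p11
  p10 = 0 | 0 | 0 has moves deadlocked
  p11 = 0\{b} has moves deadlocked
Reachable graph of Q (12 states):
  q0 = b.(a.a.0)\{b} + (b.(0 + 0 + (0 + 0)) + a.0 | b.0 | (b.0 + a.0)) has moves —a→ q1, —a→ q2, —b→ q2, —b→ q3, —b→ q4, —b→ q5
  q1 = 0 | b.0 | (b.0 + a.0) has moves —a→ q6, —b→ q6, —b→ q7
  q2 = a.0 | b.0 | 0 has moves —a→ q6, —b→ q8
  q3 = (a.a.0)\{b} has moves —a→ q9
  q4 = 0 + 0 + (0 + 0) has moves deadlocked
  q5 = a.0 | 0 | (b.0 + a.0) has moves —a→ q7, —a→ q8, —b→ q8
  q6 = 0 | b.0 | 0 has moves —b→ q10
  q7 = 0 | 0 | (b.0 + a.0) has moves —a→ q10, —b→ q10
  q8 = a.0 | 0 | 0 has moves —a→ q10
  q9 = (a.0)\{b} has moves —a→ q11
  q10 = 0 | 0 | 0 has moves deadlocked
  q11 = 0\{b} has moves deadlocked
Coarsest stable partition (strong bisimilarity classes):
  B0 = {p0, q0}
  B1 = {p5, q5}
  B2 = {p8, p9, q8, q9}
  B3 = {p10, p11, p4, q10, q11, q4}
  B4 = {p7, q7}
  B5 = {p3, q3}
  B6 = {p2, q2}
  B7 = {p6, q6}
  B8 = {p1, q1}
p0 ∈ B0, q0 ∈ B0 → same block

YES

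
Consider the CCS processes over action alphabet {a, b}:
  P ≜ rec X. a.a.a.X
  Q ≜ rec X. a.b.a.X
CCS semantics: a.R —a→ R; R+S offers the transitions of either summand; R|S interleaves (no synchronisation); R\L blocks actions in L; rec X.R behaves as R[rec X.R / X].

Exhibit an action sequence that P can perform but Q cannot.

aa

P's transition system — 3 states:
  m0 = rec X. a.a.a.X has moves —a→ m1
  m1 = a.a.(rec X. a.a.a.X) has moves —a→ m2
  m2 = a.(rec X. a.a.a.X) has moves —a→ m0
Q's transition system — 3 states:
  n0 = rec X. a.b.a.X has moves —a→ n1
  n1 = b.a.(rec X. a.b.a.X) has moves —b→ n2
  n2 = a.(rec X. a.b.a.X) has moves —a→ n0
Executing aa from P (initial set {m0}):
  step 1 (a): {m1}
  step 2 (a): {m2}
  P completes σ.
Executing aa from Q (initial set {n0}):
  step 1 (a): {n1}
  step 2 (a): no successor for Q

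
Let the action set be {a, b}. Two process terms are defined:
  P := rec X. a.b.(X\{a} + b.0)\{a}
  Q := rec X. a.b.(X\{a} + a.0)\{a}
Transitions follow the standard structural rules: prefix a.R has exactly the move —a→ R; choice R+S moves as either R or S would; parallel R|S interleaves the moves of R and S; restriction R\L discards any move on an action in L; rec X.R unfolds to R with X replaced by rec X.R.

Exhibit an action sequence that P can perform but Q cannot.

abb

Reachable graph of P (4 states):
  s0 = rec X. a.b.(X\{a} + b.0)\{a} ⊢ --a--▸ s1
  s1 = b.((rec X. a.b.(X\{a} + b.0)\{a})\{a} + b.0)\{a} ⊢ --b--▸ s2
  s2 = ((rec X. a.b.(X\{a} + b.0)\{a})\{a} + b.0)\{a} ⊢ --b--▸ s3
  s3 = 0\{a} ⊢ deadlocked
Reachable graph of Q (3 states):
  t0 = rec X. a.b.(X\{a} + a.0)\{a} ⊢ --a--▸ t1
  t1 = b.((rec X. a.b.(X\{a} + a.0)\{a})\{a} + a.0)\{a} ⊢ --b--▸ t2
  t2 = ((rec X. a.b.(X\{a} + a.0)\{a})\{a} + a.0)\{a} ⊢ deadlocked
Trace ⟨abb⟩ through P, begin at {s0}:
  after a @ step 1: {s1}
  after b @ step 2: {s2}
  after b @ step 3: {s3}
  ✓ P
Trace ⟨abb⟩ through Q, begin at {t0}:
  after a @ step 1: {t1}
  after b @ step 2: {t2}
  after b @ step 3: ∅  — Q cannot continue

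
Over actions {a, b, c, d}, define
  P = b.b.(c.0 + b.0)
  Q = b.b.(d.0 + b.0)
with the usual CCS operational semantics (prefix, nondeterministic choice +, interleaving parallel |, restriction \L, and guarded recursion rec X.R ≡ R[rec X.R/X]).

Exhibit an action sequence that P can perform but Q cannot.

bbc

LTS(P): 4 reachable states
  s0 = b.b.(c.0 + b.0) → -b-> s1
  s1 = b.(c.0 + b.0) → -b-> s2
  s2 = c.0 + b.0 → -b-> s3, -c-> s3
  s3 = 0 → (no moves)
LTS(Q): 4 reachable states
  t0 = b.b.(d.0 + b.0) → -b-> t1
  t1 = b.(d.0 + b.0) → -b-> t2
  t2 = d.0 + b.0 → -b-> t3, -d-> t3
  t3 = 0 → (no moves)
Run σ = ⟨bbc⟩ on P: start {s0}
  [1] b ⇒ {s1}
  [2] b ⇒ {s2}
  [3] c ⇒ {s3}
  P completes σ.
Run σ = ⟨bbc⟩ on Q: start {t0}
  [1] b ⇒ {t1}
  [2] b ⇒ {t2}
  [3] c ⇒ ∅ (Q stuck)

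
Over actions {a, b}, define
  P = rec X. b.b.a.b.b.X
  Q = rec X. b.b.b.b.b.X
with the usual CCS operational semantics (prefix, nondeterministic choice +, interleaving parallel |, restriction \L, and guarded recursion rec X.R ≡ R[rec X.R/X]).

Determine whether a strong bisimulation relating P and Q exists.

P ≁ Q

P's transition system — 5 states:
  p0 = rec X. b.b.a.b.b.X ⊢ ··b··> p1
  p1 = b.a.b.b.(rec X. b.b.a.b.b.X) ⊢ ··b··> p2
  p2 = a.b.b.(rec X. b.b.a.b.b.X) ⊢ ··a··> p3
  p3 = b.b.(rec X. b.b.a.b.b.X) ⊢ ··b··> p4
  p4 = b.(rec X. b.b.a.b.b.X) ⊢ ··b··> p0
Q's transition system — 5 states:
  q0 = rec X. b.b.b.b.b.X ⊢ ··b··> q1
  q1 = b.b.b.b.(rec X. b.b.b.b.b.X) ⊢ ··b··> q2
  q2 = b.b.b.(rec X. b.b.b.b.b.X) ⊢ ··b··> q3
  q3 = b.b.(rec X. b.b.b.b.b.X) ⊢ ··b··> q4
  q4 = b.(rec X. b.b.b.b.b.X) ⊢ ··b··> q0
Coarsest stable partition (strong bisimilarity classes):
  B0 = {p0}
  B1 = {p1}
  B2 = {p2}
  B3 = {p3}
  B4 = {p4}
  B5 = {q0, q1, q2, q3, q4}
p0 ∈ B0, q0 ∈ B5 → different blocks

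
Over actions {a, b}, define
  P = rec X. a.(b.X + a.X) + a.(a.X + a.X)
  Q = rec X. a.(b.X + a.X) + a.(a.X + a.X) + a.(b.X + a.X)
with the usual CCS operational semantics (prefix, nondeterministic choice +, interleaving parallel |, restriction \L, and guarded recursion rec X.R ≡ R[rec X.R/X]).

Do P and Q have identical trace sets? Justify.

trace-equivalent

P's transition system — 3 states:
  s0 = rec X. a.(b.X + a.X) + a.(a.X + a.X) :: ··a··> s1, ··a··> s2
  s1 = a.(rec X. a.(b.X + a.X) + a.(a.X + a.X)) + a.(rec X. a.(b.X + a.X) + a.(a.X + a.X)) :: ··a··> s0
  s2 = b.(rec X. a.(b.X + a.X) + a.(a.X + a.X)) + a.(rec X. a.(b.X + a.X) + a.(a.X + a.X)) :: ··a··> s0, ··b··> s0
Q's transition system — 3 states:
  t0 = rec X. a.(b.X + a.X) + a.(a.X + a.X) + a.(b.X + a.X) :: ··a··> t1, ··a··> t2
  t1 = a.(rec X. a.(b.X + a.X) + a.(a.X + a.X) + a.(b.X + a.X)) + a.(rec X. a.(b.X + a.X) + a.(a.X + a.X) + a.(b.X + a.X)) :: ··a··> t0
  t2 = b.(rec X. a.(b.X + a.X) + a.(a.X + a.X) + a.(b.X + a.X)) + a.(rec X. a.(b.X + a.X) + a.(a.X + a.X) + a.(b.X + a.X)) :: ··a··> t0, ··b··> t0
Partition-refinement fixed point:
  B0 = {s0, t0}
  B1 = {s1, t1}
  B2 = {s2, t2}
s0 ∈ B0, t0 ∈ B0 → same block
Bisimilar ⇒ trace-equivalent.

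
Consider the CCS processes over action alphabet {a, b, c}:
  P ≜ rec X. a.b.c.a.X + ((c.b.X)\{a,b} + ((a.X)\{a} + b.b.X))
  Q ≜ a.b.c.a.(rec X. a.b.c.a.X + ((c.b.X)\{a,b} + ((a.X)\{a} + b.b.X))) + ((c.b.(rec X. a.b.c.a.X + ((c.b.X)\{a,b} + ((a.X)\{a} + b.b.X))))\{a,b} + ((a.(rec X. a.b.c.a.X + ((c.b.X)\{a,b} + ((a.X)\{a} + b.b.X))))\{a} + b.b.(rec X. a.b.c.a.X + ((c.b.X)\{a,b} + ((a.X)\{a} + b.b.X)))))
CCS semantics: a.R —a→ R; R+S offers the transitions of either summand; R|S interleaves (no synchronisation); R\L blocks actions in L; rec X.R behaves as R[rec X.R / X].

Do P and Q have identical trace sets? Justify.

traces(P) = traces(Q)

Reachable graph of P (6 states):
  p0 = rec X. a.b.c.a.X + ((c.b.X)\{a,b} + ((a.X)\{a} + b.b.X)) ⊢ =a=> p1, =b=> p2, =c=> p3
  p1 = b.c.a.(rec X. a.b.c.a.X + ((c.b.X)\{a,b} + ((a.X)\{a} + b.b.X))) ⊢ =b=> p4
  p2 = b.(rec X. a.b.c.a.X + ((c.b.X)\{a,b} + ((a.X)\{a} + b.b.X))) ⊢ =b=> p0
  p3 = (b.(rec X. a.b.c.a.X + ((c.b.X)\{a,b} + ((a.X)\{a} + b.b.X))))\{a,b} ⊢ stopped
  p4 = c.a.(rec X. a.b.c.a.X + ((c.b.X)\{a,b} + ((a.X)\{a} + b.b.X))) ⊢ =c=> p5
  p5 = a.(rec X. a.b.c.a.X + ((c.b.X)\{a,b} + ((a.X)\{a} + b.b.X))) ⊢ =a=> p0
Reachable graph of Q (7 states):
  q0 = a.b.c.a.(rec X. a.b.c.a.X + ((c.b.X)\{a,b} + ((a.X)\{a} + b.b.X))) + ((c.b.(rec X. a.b.c.a.X + ((c.b.X)\{a,b} + ((a.X)\{a} + b.b.X))))\{a,b} + ((a.(rec X. a.b.c.a.X + ((c.b.X)\{a,b} + ((a.X)\{a} + b.b.X))))\{a} + b.b.(rec X. a.b.c.a.X + ((c.b.X)\{a,b} + ((a.X)\{a} + b.b.X))))) ⊢ =a=> q1, =b=> q2, =c=> q3
  q1 = b.c.a.(rec X. a.b.c.a.X + ((c.b.X)\{a,b} + ((a.X)\{a} + b.b.X))) ⊢ =b=> q4
  q2 = b.(rec X. a.b.c.a.X + ((c.b.X)\{a,b} + ((a.X)\{a} + b.b.X))) ⊢ =b=> q5
  q3 = (b.(rec X. a.b.c.a.X + ((c.b.X)\{a,b} + ((a.X)\{a} + b.b.X))))\{a,b} ⊢ stopped
  q4 = c.a.(rec X. a.b.c.a.X + ((c.b.X)\{a,b} + ((a.X)\{a} + b.b.X))) ⊢ =c=> q6
  q5 = rec X. a.b.c.a.X + ((c.b.X)\{a,b} + ((a.X)\{a} + b.b.X)) ⊢ =a=> q1, =b=> q2, =c=> q3
  q6 = a.(rec X. a.b.c.a.X + ((c.b.X)\{a,b} + ((a.X)\{a} + b.b.X))) ⊢ =a=> q5
Bisimilarity quotient blocks:
  B0 = {p0, q0, q5}
  B1 = {p1, q1}
  B2 = {p4, q4}
  B3 = {p5, q6}
  B4 = {p3, q3}
  B5 = {p2, q2}
p0 ∈ B0, q0 ∈ B0 → same block
Bisimilar ⇒ trace-equivalent.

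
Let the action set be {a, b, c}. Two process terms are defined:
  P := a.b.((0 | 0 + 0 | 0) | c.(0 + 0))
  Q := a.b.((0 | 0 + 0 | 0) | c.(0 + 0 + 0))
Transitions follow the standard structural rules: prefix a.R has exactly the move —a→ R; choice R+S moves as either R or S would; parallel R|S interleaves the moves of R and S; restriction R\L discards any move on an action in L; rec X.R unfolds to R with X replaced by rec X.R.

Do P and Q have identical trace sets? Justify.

trace-equivalent

P's transition system — 4 states:
  m0 = a.b.((0 | 0 + 0 | 0) | c.(0 + 0)) has moves --a--▸ m1
  m1 = b.((0 | 0 + 0 | 0) | c.(0 + 0)) has moves --b--▸ m2
  m2 = (0 | 0 + 0 | 0) | c.(0 + 0) has moves --c--▸ m3
  m3 = (0 | 0 + 0 | 0) | (0 + 0) has moves (no moves)
Q's transition system — 4 states:
  n0 = a.b.((0 | 0 + 0 | 0) | c.(0 + 0 + 0)) has moves --a--▸ n1
  n1 = b.((0 | 0 + 0 | 0) | c.(0 + 0 + 0)) has moves --b--▸ n2
  n2 = (0 | 0 + 0 | 0) | c.(0 + 0 + 0) has moves --c--▸ n3
  n3 = (0 | 0 + 0 | 0) | (0 + 0 + 0) has moves (no moves)
Partition-refinement fixed point:
  B0 = {m0, n0}
  B1 = {m1, n1}
  B2 = {m2, n2}
  B3 = {m3, n3}
m0 ∈ B0, n0 ∈ B0 → same block
Bisimilar ⇒ trace-equivalent.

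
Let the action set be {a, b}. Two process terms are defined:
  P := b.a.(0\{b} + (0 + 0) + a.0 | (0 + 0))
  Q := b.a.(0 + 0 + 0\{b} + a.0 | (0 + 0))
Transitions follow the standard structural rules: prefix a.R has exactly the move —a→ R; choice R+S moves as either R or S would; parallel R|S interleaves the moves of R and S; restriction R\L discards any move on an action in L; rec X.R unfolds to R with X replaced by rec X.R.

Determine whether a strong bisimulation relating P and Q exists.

Reachable graph of P (4 states):
  u0 = b.a.(0\{b} + (0 + 0) + a.0 | (0 + 0)) → —b→ u1
  u1 = a.(0\{b} + (0 + 0) + a.0 | (0 + 0)) → —a→ u2
  u2 = 0\{b} + (0 + 0) + a.0 | (0 + 0) → —a→ u3
  u3 = 0 | (0 + 0) → stopped
Reachable graph of Q (4 states):
  v0 = b.a.(0 + 0 + 0\{b} + a.0 | (0 + 0)) → —b→ v1
  v1 = a.(0 + 0 + 0\{b} + a.0 | (0 + 0)) → —a→ v2
  v2 = 0 + 0 + 0\{b} + a.0 | (0 + 0) → —a→ v3
  v3 = 0 | (0 + 0) → stopped
Partition-refinement fixed point:
  B0 = {u0, v0}
  B1 = {u1, v1}
  B2 = {u2, v2}
  B3 = {u3, v3}
u0 ∈ B0, v0 ∈ B0 → same block

P ~ Q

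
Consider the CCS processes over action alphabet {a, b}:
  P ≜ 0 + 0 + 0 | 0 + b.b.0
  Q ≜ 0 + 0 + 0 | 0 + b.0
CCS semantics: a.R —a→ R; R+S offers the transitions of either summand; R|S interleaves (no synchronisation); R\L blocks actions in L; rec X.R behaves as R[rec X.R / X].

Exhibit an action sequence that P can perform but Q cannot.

P's transition system — 3 states:
  p0 = 0 + 0 + 0 | 0 + b.b.0 has moves ··b··> p1
  p1 = b.0 has moves ··b··> p2
  p2 = 0 has moves stopped
Q's transition system — 2 states:
  q0 = 0 + 0 + 0 | 0 + b.0 has moves ··b··> q1
  q1 = 0 has moves stopped
Run σ = ⟨bb⟩ on P: start {p0}
  step 1 (b): {p1}
  step 2 (b): {p2}
  P completes σ.
Run σ = ⟨bb⟩ on Q: start {q0}
  step 1 (b): {q1}
  step 2 (b): no successor for Q

bb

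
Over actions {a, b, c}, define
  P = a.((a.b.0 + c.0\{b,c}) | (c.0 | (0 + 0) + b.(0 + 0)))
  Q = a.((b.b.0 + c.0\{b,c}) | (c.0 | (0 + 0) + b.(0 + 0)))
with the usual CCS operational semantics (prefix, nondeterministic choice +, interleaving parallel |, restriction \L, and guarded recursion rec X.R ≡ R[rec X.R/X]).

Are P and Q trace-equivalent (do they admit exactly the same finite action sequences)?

P's transition system — 13 states:
  p0 = a.((a.b.0 + c.0\{b,c}) | (c.0 | (0 + 0) + b.(0 + 0))) has moves =a=> p1
  p1 = (a.b.0 + c.0\{b,c}) | (c.0 | (0 + 0) + b.(0 + 0)) has moves =a=> p2, =b=> p3, =c=> p4, =c=> p5
  p2 = b.0 | (c.0 | (0 + 0) + b.(0 + 0)) has moves =b=> p6, =b=> p7, =c=> p8
  p3 = (a.b.0 + c.0\{b,c}) | (0 + 0) has moves =a=> p7, =c=> p9
  p4 = (a.b.0 + c.0\{b,c}) | (0 | (0 + 0)) has moves =a=> p8, =c=> p10
  p5 = 0\{b,c} | (c.0 | (0 + 0) + b.(0 + 0)) has moves =b=> p9, =c=> p10
  p6 = 0 | (c.0 | (0 + 0) + b.(0 + 0)) has moves =b=> p11, =c=> p12
  p7 = b.0 | (0 + 0) has moves =b=> p11
  p8 = b.0 | (0 | (0 + 0)) has moves =b=> p12
  p9 = 0\{b,c} | (0 + 0) has moves ∅
  p10 = 0\{b,c} | (0 | (0 + 0)) has moves ∅
  p11 = 0 | (0 + 0) has moves ∅
  p12 = 0 | (0 | (0 + 0)) has moves ∅
Q's transition system — 13 states:
  q0 = a.((b.b.0 + c.0\{b,c}) | (c.0 | (0 + 0) + b.(0 + 0))) has moves =a=> q1
  q1 = (b.b.0 + c.0\{b,c}) | (c.0 | (0 + 0) + b.(0 + 0)) has moves =b=> q2, =b=> q3, =c=> q4, =c=> q5
  q2 = (b.b.0 + c.0\{b,c}) | (0 + 0) has moves =b=> q6, =c=> q7
  q3 = b.0 | (c.0 | (0 + 0) + b.(0 + 0)) has moves =b=> q6, =b=> q8, =c=> q9
  q4 = (b.b.0 + c.0\{b,c}) | (0 | (0 + 0)) has moves =b=> q9, =c=> q10
  q5 = 0\{b,c} | (c.0 | (0 + 0) + b.(0 + 0)) has moves =b=> q7, =c=> q10
  q6 = b.0 | (0 + 0) has moves =b=> q11
  q7 = 0\{b,c} | (0 + 0) has moves ∅
  q8 = 0 | (c.0 | (0 + 0) + b.(0 + 0)) has moves =b=> q11, =c=> q12
  q9 = b.0 | (0 | (0 + 0)) has moves =b=> q12
  q10 = 0\{b,c} | (0 | (0 + 0)) has moves ∅
  q11 = 0 | (0 + 0) has moves ∅
  q12 = 0 | (0 | (0 + 0)) has moves ∅
Run σ = ⟨aa⟩ on P: start {p0}
  after a @ step 1: {p1}
  after a @ step 2: {p2}
  ✓ P
Run σ = ⟨aa⟩ on Q: start {q0}
  after a @ step 1: {q1}
  after a @ step 2: no successor for Q

trace-distinct — witness ⟨aa⟩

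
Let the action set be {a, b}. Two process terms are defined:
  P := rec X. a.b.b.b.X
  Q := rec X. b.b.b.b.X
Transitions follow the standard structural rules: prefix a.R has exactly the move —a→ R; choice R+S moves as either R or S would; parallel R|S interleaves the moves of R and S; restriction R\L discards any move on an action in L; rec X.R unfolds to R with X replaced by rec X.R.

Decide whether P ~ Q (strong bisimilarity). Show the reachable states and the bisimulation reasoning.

P's transition system — 4 states:
  m0 = rec X. a.b.b.b.X :: --a--▸ m1
  m1 = b.b.b.(rec X. a.b.b.b.X) :: --b--▸ m2
  m2 = b.b.(rec X. a.b.b.b.X) :: --b--▸ m3
  m3 = b.(rec X. a.b.b.b.X) :: --b--▸ m0
Q's transition system — 4 states:
  n0 = rec X. b.b.b.b.X :: --b--▸ n1
  n1 = b.b.b.(rec X. b.b.b.b.X) :: --b--▸ n2
  n2 = b.b.(rec X. b.b.b.b.X) :: --b--▸ n3
  n3 = b.(rec X. b.b.b.b.X) :: --b--▸ n0
Coarsest stable partition (strong bisimilarity classes):
  B0 = {m0}
  B1 = {m1}
  B2 = {m2}
  B3 = {m3}
  B4 = {n0, n1, n2, n3}
m0 ∈ B0, n0 ∈ B4 → different blocks

P ≁ Q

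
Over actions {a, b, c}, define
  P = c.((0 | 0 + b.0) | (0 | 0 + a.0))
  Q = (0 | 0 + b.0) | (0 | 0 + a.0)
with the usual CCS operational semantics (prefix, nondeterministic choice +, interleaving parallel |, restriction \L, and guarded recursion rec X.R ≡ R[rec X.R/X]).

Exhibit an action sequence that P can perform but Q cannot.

c

P's transition system — 5 states:
  p0 = c.((0 | 0 + b.0) | (0 | 0 + a.0)) → —c→ p1
  p1 = (0 | 0 + b.0) | (0 | 0 + a.0) → —a→ p2, —b→ p3
  p2 = (0 | 0 + b.0) | 0 → —b→ p4
  p3 = 0 | (0 | 0 + a.0) → —a→ p4
  p4 = 0 | 0 → stopped
Q's transition system — 4 states:
  q0 = (0 | 0 + b.0) | (0 | 0 + a.0) → —a→ q1, —b→ q2
  q1 = (0 | 0 + b.0) | 0 → —b→ q3
  q2 = 0 | (0 | 0 + a.0) → —a→ q3
  q3 = 0 | 0 → stopped
Executing c from P (initial set {p0}):
  after c @ step 1: {p1}
  P completes σ.
Executing c from Q (initial set {q0}):
  after c @ step 1: ∅  — Q cannot continue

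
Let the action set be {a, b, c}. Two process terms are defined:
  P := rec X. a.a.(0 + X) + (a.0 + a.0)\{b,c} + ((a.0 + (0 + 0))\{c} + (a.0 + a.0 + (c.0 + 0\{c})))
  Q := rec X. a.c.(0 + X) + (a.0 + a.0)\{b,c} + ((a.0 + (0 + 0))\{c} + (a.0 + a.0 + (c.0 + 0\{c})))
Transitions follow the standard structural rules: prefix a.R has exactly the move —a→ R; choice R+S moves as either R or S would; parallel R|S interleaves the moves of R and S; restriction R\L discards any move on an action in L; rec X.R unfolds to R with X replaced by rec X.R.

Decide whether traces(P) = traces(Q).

traces(P) ≠ traces(Q) — witness ⟨aa⟩

LTS(P): 6 reachable states
  m0 = rec X. a.a.(0 + X) + (a.0 + a.0)\{b,c} + ((a.0 + (0 + 0))\{c} + (a.0 + a.0 + (c.0 + 0\{c}))) → --a--▸ m1, --a--▸ m2, --a--▸ m3, --a--▸ m4, --c--▸ m1
  m1 = 0 → ·
  m2 = 0\{b,c} → ·
  m3 = 0\{c} → ·
  m4 = a.(0 + (rec X. a.a.(0 + X) + (a.0 + a.0)\{b,c} + ((a.0 + (0 + 0))\{c} + (a.0 + a.0 + (c.0 + 0\{c}))))) → --a--▸ m5
  m5 = 0 + (rec X. a.a.(0 + X) + (a.0 + a.0)\{b,c} + ((a.0 + (0 + 0))\{c} + (a.0 + a.0 + (c.0 + 0\{c})))) → --a--▸ m1, --a--▸ m2, --a--▸ m3, --a--▸ m4, --c--▸ m1
LTS(Q): 6 reachable states
  n0 = rec X. a.c.(0 + X) + (a.0 + a.0)\{b,c} + ((a.0 + (0 + 0))\{c} + (a.0 + a.0 + (c.0 + 0\{c}))) → --a--▸ n1, --a--▸ n2, --a--▸ n3, --a--▸ n4, --c--▸ n1
  n1 = 0 → ·
  n2 = 0\{b,c} → ·
  n3 = 0\{c} → ·
  n4 = c.(0 + (rec X. a.c.(0 + X) + (a.0 + a.0)\{b,c} + ((a.0 + (0 + 0))\{c} + (a.0 + a.0 + (c.0 + 0\{c}))))) → --c--▸ n5
  n5 = 0 + (rec X. a.c.(0 + X) + (a.0 + a.0)\{b,c} + ((a.0 + (0 + 0))\{c} + (a.0 + a.0 + (c.0 + 0\{c})))) → --a--▸ n1, --a--▸ n2, --a--▸ n3, --a--▸ n4, --c--▸ n1
Trace ⟨aa⟩ through P, begin at {m0}:
  [1] a ⇒ {m1, m2, m3, m4}
  [2] a ⇒ {m5}
  P completes σ.
Trace ⟨aa⟩ through Q, begin at {n0}:
  [1] a ⇒ {n1, n2, n3, n4}
  [2] a ⇒ ∅  — Q cannot continue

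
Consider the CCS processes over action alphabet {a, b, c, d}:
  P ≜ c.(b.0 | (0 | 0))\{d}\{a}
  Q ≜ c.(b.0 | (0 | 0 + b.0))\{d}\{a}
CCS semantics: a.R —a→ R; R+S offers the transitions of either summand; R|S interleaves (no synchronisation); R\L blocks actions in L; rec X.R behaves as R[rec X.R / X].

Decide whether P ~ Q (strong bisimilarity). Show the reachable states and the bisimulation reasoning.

LTS(P): 3 reachable states
  s0 = c.(b.0 | (0 | 0))\{d}\{a} :: =c=> s1
  s1 = (b.0 | (0 | 0))\{d}\{a} :: =b=> s2
  s2 = (0 | (0 | 0))\{d}\{a} :: ·
LTS(Q): 5 reachable states
  t0 = c.(b.0 | (0 | 0 + b.0))\{d}\{a} :: =c=> t1
  t1 = (b.0 | (0 | 0 + b.0))\{d}\{a} :: =b=> t2, =b=> t3
  t2 = (0 | (0 | 0 + b.0))\{d}\{a} :: =b=> t4
  t3 = (b.0 | 0)\{d}\{a} :: =b=> t4
  t4 = (0 | 0)\{d}\{a} :: ·
Partition-refinement fixed point:
  B0 = {s0}
  B1 = {s1, t2, t3}
  B2 = {s2, t4}
  B3 = {t0}
  B4 = {t1}
s0 ∈ B0, t0 ∈ B3 → different blocks

P ≁ Q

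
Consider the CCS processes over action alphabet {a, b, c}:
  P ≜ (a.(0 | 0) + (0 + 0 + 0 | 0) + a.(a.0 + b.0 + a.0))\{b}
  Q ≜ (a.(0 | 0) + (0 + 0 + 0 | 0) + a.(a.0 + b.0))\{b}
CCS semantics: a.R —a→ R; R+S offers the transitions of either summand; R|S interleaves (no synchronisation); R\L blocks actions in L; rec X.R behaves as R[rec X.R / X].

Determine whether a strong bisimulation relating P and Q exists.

LTS(P): 4 reachable states
  m0 = (a.(0 | 0) + (0 + 0 + 0 | 0) + a.(a.0 + b.0 + a.0))\{b} ⊢ =a=> m1, =a=> m2
  m1 = (0 | 0)\{b} ⊢ ∅
  m2 = (a.0 + b.0 + a.0)\{b} ⊢ =a=> m3
  m3 = 0\{b} ⊢ ∅
LTS(Q): 4 reachable states
  n0 = (a.(0 | 0) + (0 + 0 + 0 | 0) + a.(a.0 + b.0))\{b} ⊢ =a=> n1, =a=> n2
  n1 = (0 | 0)\{b} ⊢ ∅
  n2 = (a.0 + b.0)\{b} ⊢ =a=> n3
  n3 = 0\{b} ⊢ ∅
Partition-refinement fixed point:
  B0 = {m0, n0}
  B1 = {m2, n2}
  B2 = {m1, m3, n1, n3}
m0 ∈ B0, n0 ∈ B0 → same block

bisimilar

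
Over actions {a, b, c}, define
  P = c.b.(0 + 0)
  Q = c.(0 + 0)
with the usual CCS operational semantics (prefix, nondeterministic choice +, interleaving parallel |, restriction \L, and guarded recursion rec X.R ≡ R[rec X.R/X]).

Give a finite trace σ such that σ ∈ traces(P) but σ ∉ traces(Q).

Reachable graph of P (3 states):
  s0 = c.b.(0 + 0) :: ··c··> s1
  s1 = b.(0 + 0) :: ··b··> s2
  s2 = 0 + 0 :: (no moves)
Reachable graph of Q (2 states):
  t0 = c.(0 + 0) :: ··c··> t1
  t1 = 0 + 0 :: (no moves)
Trace ⟨cb⟩ through P, begin at {s0}:
  after c @ step 1: {s1}
  after b @ step 2: {s2}
  P completes σ.
Trace ⟨cb⟩ through Q, begin at {t0}:
  after c @ step 1: {t1}
  after b @ step 2: ∅ (Q stuck)

cb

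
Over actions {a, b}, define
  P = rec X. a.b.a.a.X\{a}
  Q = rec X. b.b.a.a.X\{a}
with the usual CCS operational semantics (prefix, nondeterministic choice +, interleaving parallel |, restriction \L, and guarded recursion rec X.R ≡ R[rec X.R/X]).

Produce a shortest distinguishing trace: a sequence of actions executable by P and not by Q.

Reachable graph of P (5 states):
  u0 = rec X. a.b.a.a.X\{a} | =a=> u1
  u1 = b.a.a.(rec X. a.b.a.a.X\{a})\{a} | =b=> u2
  u2 = a.a.(rec X. a.b.a.a.X\{a})\{a} | =a=> u3
  u3 = a.(rec X. a.b.a.a.X\{a})\{a} | =a=> u4
  u4 = (rec X. a.b.a.a.X\{a})\{a} | deadlocked
Reachable graph of Q (7 states):
  v0 = rec X. b.b.a.a.X\{a} | =b=> v1
  v1 = b.a.a.(rec X. b.b.a.a.X\{a})\{a} | =b=> v2
  v2 = a.a.(rec X. b.b.a.a.X\{a})\{a} | =a=> v3
  v3 = a.(rec X. b.b.a.a.X\{a})\{a} | =a=> v4
  v4 = (rec X. b.b.a.a.X\{a})\{a} | =b=> v5
  v5 = (b.a.a.(rec X. b.b.a.a.X\{a})\{a})\{a} | =b=> v6
  v6 = (a.a.(rec X. b.b.a.a.X\{a})\{a})\{a} | deadlocked
Executing a from P (initial set {u0}):
  after a @ step 1: {u1}
  ✓ P
Executing a from Q (initial set {v0}):
  after a @ step 1: ∅  — Q cannot continue

a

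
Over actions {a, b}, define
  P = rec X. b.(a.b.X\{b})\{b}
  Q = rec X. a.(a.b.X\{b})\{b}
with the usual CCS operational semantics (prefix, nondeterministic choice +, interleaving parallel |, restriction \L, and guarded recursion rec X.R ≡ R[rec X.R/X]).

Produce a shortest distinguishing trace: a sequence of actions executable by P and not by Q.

Reachable graph of P (3 states):
  u0 = rec X. b.(a.b.X\{b})\{b} ⊢ ··b··> u1
  u1 = (a.b.(rec X. b.(a.b.X\{b})\{b})\{b})\{b} ⊢ ··a··> u2
  u2 = (b.(rec X. b.(a.b.X\{b})\{b})\{b})\{b} ⊢ stopped
Reachable graph of Q (3 states):
  v0 = rec X. a.(a.b.X\{b})\{b} ⊢ ··a··> v1
  v1 = (a.b.(rec X. a.(a.b.X\{b})\{b})\{b})\{b} ⊢ ··a··> v2
  v2 = (b.(rec X. a.(a.b.X\{b})\{b})\{b})\{b} ⊢ stopped
Executing b from P (initial set {u0}):
  [1] b ⇒ {u1}
  ✓ P
Executing b from Q (initial set {v0}):
  [1] b ⇒ ∅ (Q stuck)

b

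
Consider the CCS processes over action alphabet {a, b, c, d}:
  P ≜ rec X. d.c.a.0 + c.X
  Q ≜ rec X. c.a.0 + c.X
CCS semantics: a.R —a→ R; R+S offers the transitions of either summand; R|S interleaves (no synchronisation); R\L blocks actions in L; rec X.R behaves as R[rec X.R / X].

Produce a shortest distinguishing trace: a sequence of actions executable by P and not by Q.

d

P's transition system — 4 states:
  m0 = rec X. d.c.a.0 + c.X → --c--▸ m0, --d--▸ m1
  m1 = c.a.0 → --c--▸ m2
  m2 = a.0 → --a--▸ m3
  m3 = 0 → (no moves)
Q's transition system — 3 states:
  n0 = rec X. c.a.0 + c.X → --c--▸ n0, --c--▸ n1
  n1 = a.0 → --a--▸ n2
  n2 = 0 → (no moves)
Run σ = ⟨d⟩ on P: start {m0}
  step 1 (d): {m1}
  ✓ P
Run σ = ⟨d⟩ on Q: start {n0}
  step 1 (d): ∅ (Q stuck)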